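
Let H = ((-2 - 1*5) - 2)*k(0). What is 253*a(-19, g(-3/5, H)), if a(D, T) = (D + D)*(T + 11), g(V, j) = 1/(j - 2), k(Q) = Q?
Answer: -100947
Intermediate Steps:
H = 0 (H = ((-2 - 1*5) - 2)*0 = ((-2 - 5) - 2)*0 = (-7 - 2)*0 = -9*0 = 0)
g(V, j) = 1/(-2 + j)
a(D, T) = 2*D*(11 + T) (a(D, T) = (2*D)*(11 + T) = 2*D*(11 + T))
253*a(-19, g(-3/5, H)) = 253*(2*(-19)*(11 + 1/(-2 + 0))) = 253*(2*(-19)*(11 + 1/(-2))) = 253*(2*(-19)*(11 - ½)) = 253*(2*(-19)*(21/2)) = 253*(-399) = -100947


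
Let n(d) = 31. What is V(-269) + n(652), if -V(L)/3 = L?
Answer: 838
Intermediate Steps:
V(L) = -3*L
V(-269) + n(652) = -3*(-269) + 31 = 807 + 31 = 838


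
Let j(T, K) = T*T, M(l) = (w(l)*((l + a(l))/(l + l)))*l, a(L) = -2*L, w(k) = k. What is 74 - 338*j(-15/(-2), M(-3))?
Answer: -37877/2 ≈ -18939.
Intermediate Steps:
M(l) = -l²/2 (M(l) = (l*((l - 2*l)/(l + l)))*l = (l*((-l)/((2*l))))*l = (l*((-l)*(1/(2*l))))*l = (l*(-½))*l = (-l/2)*l = -l²/2)
j(T, K) = T²
74 - 338*j(-15/(-2), M(-3)) = 74 - 338*(-15/(-2))² = 74 - 338*(-15*(-½))² = 74 - 338*(15/2)² = 74 - 338*225/4 = 74 - 38025/2 = -37877/2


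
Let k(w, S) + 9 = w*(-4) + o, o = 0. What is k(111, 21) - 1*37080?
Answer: -37533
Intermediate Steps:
k(w, S) = -9 - 4*w (k(w, S) = -9 + (w*(-4) + 0) = -9 + (-4*w + 0) = -9 - 4*w)
k(111, 21) - 1*37080 = (-9 - 4*111) - 1*37080 = (-9 - 444) - 37080 = -453 - 37080 = -37533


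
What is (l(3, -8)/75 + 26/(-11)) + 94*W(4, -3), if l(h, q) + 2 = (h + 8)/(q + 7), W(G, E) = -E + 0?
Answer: 230557/825 ≈ 279.46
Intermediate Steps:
W(G, E) = -E
l(h, q) = -2 + (8 + h)/(7 + q) (l(h, q) = -2 + (h + 8)/(q + 7) = -2 + (8 + h)/(7 + q))
(l(3, -8)/75 + 26/(-11)) + 94*W(4, -3) = (((-6 + 3 - 2*(-8))/(7 - 8))/75 + 26/(-11)) + 94*(-1*(-3)) = (((-6 + 3 + 16)/(-1))*(1/75) + 26*(-1/11)) + 94*3 = (-1*13*(1/75) - 26/11) + 282 = (-13*1/75 - 26/11) + 282 = (-13/75 - 26/11) + 282 = -2093/825 + 282 = 230557/825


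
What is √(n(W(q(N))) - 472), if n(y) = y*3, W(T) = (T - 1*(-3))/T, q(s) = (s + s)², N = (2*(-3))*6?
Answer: I*√270143/24 ≈ 21.656*I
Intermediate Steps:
N = -36 (N = -6*6 = -36)
q(s) = 4*s² (q(s) = (2*s)² = 4*s²)
W(T) = (3 + T)/T (W(T) = (T + 3)/T = (3 + T)/T)
n(y) = 3*y
√(n(W(q(N))) - 472) = √(3*((3 + 4*(-36)²)/((4*(-36)²))) - 472) = √(3*((3 + 4*1296)/((4*1296))) - 472) = √(3*((3 + 5184)/5184) - 472) = √(3*((1/5184)*5187) - 472) = √(3*(1729/1728) - 472) = √(1729/576 - 472) = √(-270143/576) = I*√270143/24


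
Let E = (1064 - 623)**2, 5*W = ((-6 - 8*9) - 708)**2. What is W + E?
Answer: 1590201/5 ≈ 3.1804e+5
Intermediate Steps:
W = 617796/5 (W = ((-6 - 8*9) - 708)**2/5 = ((-6 - 72) - 708)**2/5 = (-78 - 708)**2/5 = (1/5)*(-786)**2 = (1/5)*617796 = 617796/5 ≈ 1.2356e+5)
E = 194481 (E = 441**2 = 194481)
W + E = 617796/5 + 194481 = 1590201/5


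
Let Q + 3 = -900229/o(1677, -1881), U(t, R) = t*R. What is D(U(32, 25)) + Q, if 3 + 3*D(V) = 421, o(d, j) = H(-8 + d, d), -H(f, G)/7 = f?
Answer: 7479034/35049 ≈ 213.39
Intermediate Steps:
H(f, G) = -7*f
U(t, R) = R*t
o(d, j) = 56 - 7*d (o(d, j) = -7*(-8 + d) = 56 - 7*d)
D(V) = 418/3 (D(V) = -1 + (⅓)*421 = -1 + 421/3 = 418/3)
Q = 865180/11683 (Q = -3 - 900229/(56 - 7*1677) = -3 - 900229/(56 - 11739) = -3 - 900229/(-11683) = -3 - 900229*(-1/11683) = -3 + 900229/11683 = 865180/11683 ≈ 74.055)
D(U(32, 25)) + Q = 418/3 + 865180/11683 = 7479034/35049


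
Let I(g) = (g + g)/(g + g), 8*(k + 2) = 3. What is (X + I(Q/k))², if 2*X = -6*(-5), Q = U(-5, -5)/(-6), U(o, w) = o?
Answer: 256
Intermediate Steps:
k = -13/8 (k = -2 + (⅛)*3 = -2 + 3/8 = -13/8 ≈ -1.6250)
Q = ⅚ (Q = -5/(-6) = -5*(-⅙) = ⅚ ≈ 0.83333)
I(g) = 1 (I(g) = (2*g)/((2*g)) = (2*g)*(1/(2*g)) = 1)
X = 15 (X = (-6*(-5))/2 = (½)*30 = 15)
(X + I(Q/k))² = (15 + 1)² = 16² = 256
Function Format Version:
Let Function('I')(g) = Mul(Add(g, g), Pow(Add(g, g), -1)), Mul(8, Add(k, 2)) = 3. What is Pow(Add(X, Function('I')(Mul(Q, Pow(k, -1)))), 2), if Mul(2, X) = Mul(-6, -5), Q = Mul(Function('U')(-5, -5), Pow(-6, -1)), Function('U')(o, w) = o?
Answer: 256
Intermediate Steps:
k = Rational(-13, 8) (k = Add(-2, Mul(Rational(1, 8), 3)) = Add(-2, Rational(3, 8)) = Rational(-13, 8) ≈ -1.6250)
Q = Rational(5, 6) (Q = Mul(-5, Pow(-6, -1)) = Mul(-5, Rational(-1, 6)) = Rational(5, 6) ≈ 0.83333)
Function('I')(g) = 1 (Function('I')(g) = Mul(Mul(2, g), Pow(Mul(2, g), -1)) = Mul(Mul(2, g), Mul(Rational(1, 2), Pow(g, -1))) = 1)
X = 15 (X = Mul(Rational(1, 2), Mul(-6, -5)) = Mul(Rational(1, 2), 30) = 15)
Pow(Add(X, Function('I')(Mul(Q, Pow(k, -1)))), 2) = Pow(Add(15, 1), 2) = Pow(16, 2) = 256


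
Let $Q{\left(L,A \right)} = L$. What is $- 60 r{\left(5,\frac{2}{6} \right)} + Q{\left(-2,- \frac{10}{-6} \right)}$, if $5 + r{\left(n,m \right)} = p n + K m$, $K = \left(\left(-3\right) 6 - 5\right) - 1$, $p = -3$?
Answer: $1678$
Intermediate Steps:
$K = -24$ ($K = \left(-18 - 5\right) - 1 = -23 - 1 = -24$)
$r{\left(n,m \right)} = -5 - 24 m - 3 n$ ($r{\left(n,m \right)} = -5 - \left(3 n + 24 m\right) = -5 - 24 m - 3 n$)
$- 60 r{\left(5,\frac{2}{6} \right)} + Q{\left(-2,- \frac{10}{-6} \right)} = - 60 \left(-5 - 24 \cdot \frac{2}{6} - 15\right) - 2 = - 60 \left(-5 - 24 \cdot 2 \cdot \frac{1}{6} - 15\right) - 2 = - 60 \left(-5 - 8 - 15\right) - 2 = \left(-60\right) \left(-28\right) - 2 = 1680 - 2 = 1678$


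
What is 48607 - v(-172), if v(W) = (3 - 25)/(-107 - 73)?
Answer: 4374619/90 ≈ 48607.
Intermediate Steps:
v(W) = 11/90 (v(W) = -22/(-180) = -22*(-1/180) = 11/90)
48607 - v(-172) = 48607 - 1*11/90 = 48607 - 11/90 = 4374619/90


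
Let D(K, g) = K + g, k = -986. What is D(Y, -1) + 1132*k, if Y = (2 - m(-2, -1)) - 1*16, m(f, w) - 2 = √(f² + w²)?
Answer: -1116169 - √5 ≈ -1.1162e+6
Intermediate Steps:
m(f, w) = 2 + √(f² + w²)
Y = -16 - √5 (Y = (2 - (2 + √((-2)² + (-1)²))) - 1*16 = (2 - (2 + √(4 + 1))) - 16 = (2 - (2 + √5)) - 16 = (2 + (-2 - √5)) - 16 = -√5 - 16 = -16 - √5 ≈ -18.236)
D(Y, -1) + 1132*k = ((-16 - √5) - 1) + 1132*(-986) = (-17 - √5) - 1116152 = -1116169 - √5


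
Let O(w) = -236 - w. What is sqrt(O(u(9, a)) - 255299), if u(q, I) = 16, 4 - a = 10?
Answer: I*sqrt(255551) ≈ 505.52*I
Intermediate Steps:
a = -6 (a = 4 - 1*10 = 4 - 10 = -6)
sqrt(O(u(9, a)) - 255299) = sqrt((-236 - 1*16) - 255299) = sqrt((-236 - 16) - 255299) = sqrt(-252 - 255299) = sqrt(-255551) = I*sqrt(255551)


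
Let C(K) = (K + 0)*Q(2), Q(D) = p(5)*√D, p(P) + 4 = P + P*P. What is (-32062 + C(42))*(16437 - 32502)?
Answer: 515076030 - 17542980*√2 ≈ 4.9027e+8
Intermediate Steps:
p(P) = -4 + P + P² (p(P) = -4 + (P + P*P) = -4 + (P + P²) = -4 + P + P²)
Q(D) = 26*√D (Q(D) = (-4 + 5 + 5²)*√D = (-4 + 5 + 25)*√D = 26*√D)
C(K) = 26*K*√2 (C(K) = (K + 0)*(26*√2) = K*(26*√2) = 26*K*√2)
(-32062 + C(42))*(16437 - 32502) = (-32062 + 26*42*√2)*(16437 - 32502) = (-32062 + 1092*√2)*(-16065) = 515076030 - 17542980*√2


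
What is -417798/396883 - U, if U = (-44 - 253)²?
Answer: -35009070345/396883 ≈ -88210.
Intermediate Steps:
U = 88209 (U = (-297)² = 88209)
-417798/396883 - U = -417798/396883 - 1*88209 = -417798*1/396883 - 88209 = -417798/396883 - 88209 = -35009070345/396883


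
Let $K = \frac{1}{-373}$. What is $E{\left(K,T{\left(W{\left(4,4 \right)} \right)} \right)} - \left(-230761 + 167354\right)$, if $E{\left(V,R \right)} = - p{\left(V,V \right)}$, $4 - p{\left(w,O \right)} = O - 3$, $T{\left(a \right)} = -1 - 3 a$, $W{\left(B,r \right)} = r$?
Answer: $\frac{23648199}{373} \approx 63400.0$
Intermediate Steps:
$p{\left(w,O \right)} = 7 - O$ ($p{\left(w,O \right)} = 4 - \left(O - 3\right) = 4 - \left(-3 + O\right) = 7 - O$)
$K = - \frac{1}{373} \approx -0.002681$
$E{\left(V,R \right)} = -7 + V$ ($E{\left(V,R \right)} = - (7 - V) = -7 + V$)
$E{\left(K,T{\left(W{\left(4,4 \right)} \right)} \right)} - \left(-230761 + 167354\right) = \left(-7 - \frac{1}{373}\right) - \left(-230761 + 167354\right) = - \frac{2612}{373} - -63407 = - \frac{2612}{373} + 63407 = \frac{23648199}{373}$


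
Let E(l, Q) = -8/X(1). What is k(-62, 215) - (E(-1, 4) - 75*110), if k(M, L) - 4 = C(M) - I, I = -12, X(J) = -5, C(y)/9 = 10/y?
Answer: 1280757/155 ≈ 8263.0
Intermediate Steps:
C(y) = 90/y (C(y) = 9*(10/y) = 90/y)
E(l, Q) = 8/5 (E(l, Q) = -8/(-5) = -8*(-1/5) = 8/5)
k(M, L) = 16 + 90/M (k(M, L) = 4 + (90/M - 1*(-12)) = 4 + (90/M + 12) = 4 + (12 + 90/M) = 16 + 90/M)
k(-62, 215) - (E(-1, 4) - 75*110) = (16 + 90/(-62)) - (8/5 - 75*110) = (16 + 90*(-1/62)) - (8/5 - 8250) = (16 - 45/31) - 1*(-41242/5) = 451/31 + 41242/5 = 1280757/155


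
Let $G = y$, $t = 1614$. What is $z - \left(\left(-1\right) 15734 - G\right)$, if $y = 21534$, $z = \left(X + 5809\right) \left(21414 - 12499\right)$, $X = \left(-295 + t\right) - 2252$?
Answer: $43506808$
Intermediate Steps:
$X = -933$ ($X = \left(-295 + 1614\right) - 2252 = 1319 - 2252 = -933$)
$z = 43469540$ ($z = \left(-933 + 5809\right) \left(21414 - 12499\right) = 4876 \cdot 8915 = 43469540$)
$G = 21534$
$z - \left(\left(-1\right) 15734 - G\right) = 43469540 - \left(\left(-1\right) 15734 - 21534\right) = 43469540 - \left(-15734 - 21534\right) = 43469540 - -37268 = 43469540 + 37268 = 43506808$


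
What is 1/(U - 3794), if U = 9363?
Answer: 1/5569 ≈ 0.00017957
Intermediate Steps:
1/(U - 3794) = 1/(9363 - 3794) = 1/5569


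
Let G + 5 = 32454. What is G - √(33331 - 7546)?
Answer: 32449 - 3*√2865 ≈ 32288.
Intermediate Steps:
G = 32449 (G = -5 + 32454 = 32449)
G - √(33331 - 7546) = 32449 - √(33331 - 7546) = 32449 - √25785 = 32449 - 3*√2865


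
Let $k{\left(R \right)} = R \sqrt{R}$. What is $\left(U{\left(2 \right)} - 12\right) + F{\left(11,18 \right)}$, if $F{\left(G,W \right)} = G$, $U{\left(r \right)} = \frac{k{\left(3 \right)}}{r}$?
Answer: $-1 + \frac{3 \sqrt{3}}{2} \approx 1.5981$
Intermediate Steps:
$k{\left(R \right)} = R^{\frac{3}{2}}$
$U{\left(r \right)} = \frac{3 \sqrt{3}}{r}$ ($U{\left(r \right)} = \frac{3^{\frac{3}{2}}}{r} = \frac{3 \sqrt{3}}{r}$)
$\left(U{\left(2 \right)} - 12\right) + F{\left(11,18 \right)} = \left(\frac{3 \sqrt{3}}{2} - 12\right) + 11 = \left(-12 + \frac{3 \sqrt{3}}{2}\right) + 11 = -1 + \frac{3 \sqrt{3}}{2}$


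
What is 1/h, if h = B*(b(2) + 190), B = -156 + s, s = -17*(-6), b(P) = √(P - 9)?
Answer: I/(54*(√7 - 190*I)) ≈ -9.7447e-5 + 1.3569e-6*I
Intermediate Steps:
b(P) = √(-9 + P)
s = 102
B = -54 (B = -156 + 102 = -54)
h = -10260 - 54*I*√7 (h = -54*(√(-9 + 2) + 190) = -54*(√(-7) + 190) = -54*(I*√7 + 190) = -54*(190 + I*√7) = -10260 - 54*I*√7 ≈ -10260.0 - 142.87*I)
1/h = 1/(-10260 - 54*I*√7)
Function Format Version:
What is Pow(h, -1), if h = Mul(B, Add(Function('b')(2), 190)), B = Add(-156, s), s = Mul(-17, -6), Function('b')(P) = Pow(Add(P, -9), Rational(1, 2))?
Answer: Mul(Rational(1, 54), I, Pow(Add(Pow(7, Rational(1, 2)), Mul(-190, I)), -1)) ≈ Add(-9.7447e-5, Mul(1.3569e-6, I))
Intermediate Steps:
Function('b')(P) = Pow(Add(-9, P), Rational(1, 2))
s = 102
B = -54 (B = Add(-156, 102) = -54)
h = Add(-10260, Mul(-54, I, Pow(7, Rational(1, 2)))) (h = Mul(-54, Add(Pow(Add(-9, 2), Rational(1, 2)), 190)) = Mul(-54, Add(Pow(-7, Rational(1, 2)), 190)) = Mul(-54, Add(Mul(I, Pow(7, Rational(1, 2))), 190)) = Mul(-54, Add(190, Mul(I, Pow(7, Rational(1, 2))))) = Add(-10260, Mul(-54, I, Pow(7, Rational(1, 2)))) ≈ Add(-10260., Mul(-142.87, I)))
Pow(h, -1) = Pow(Add(-10260, Mul(-54, I, Pow(7, Rational(1, 2)))), -1)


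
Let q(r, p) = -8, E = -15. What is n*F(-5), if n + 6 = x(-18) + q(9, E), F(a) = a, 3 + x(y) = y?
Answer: 175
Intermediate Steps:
x(y) = -3 + y
n = -35 (n = -6 + ((-3 - 18) - 8) = -6 + (-21 - 8) = -6 - 29 = -35)
n*F(-5) = -35*(-5) = 175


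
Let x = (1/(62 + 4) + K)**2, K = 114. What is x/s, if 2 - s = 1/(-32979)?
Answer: 622485495625/95772468 ≈ 6499.6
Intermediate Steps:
s = 65959/32979 (s = 2 - 1/(-32979) = 2 - 1*(-1/32979) = 2 + 1/32979 = 65959/32979 ≈ 2.0000)
x = 56625625/4356 (x = (1/(62 + 4) + 114)**2 = (1/66 + 114)**2 = (7525/66)**2 = 56625625/4356 ≈ 12999.)
x/s = 56625625/(4356*(65959/32979)) = (56625625/4356)*(32979/65959) = 622485495625/95772468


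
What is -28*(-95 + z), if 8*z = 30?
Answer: 2555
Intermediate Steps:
z = 15/4 (z = (⅛)*30 = 15/4 ≈ 3.7500)
-28*(-95 + z) = -28*(-95 + 15/4) = -28*(-365/4) = 2555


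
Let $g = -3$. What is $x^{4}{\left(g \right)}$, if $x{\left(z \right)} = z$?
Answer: $81$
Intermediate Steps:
$x^{4}{\left(g \right)} = \left(-3\right)^{4} = 81$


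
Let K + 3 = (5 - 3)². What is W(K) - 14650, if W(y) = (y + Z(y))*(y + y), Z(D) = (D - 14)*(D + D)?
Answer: -14700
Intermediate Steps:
Z(D) = 2*D*(-14 + D) (Z(D) = (-14 + D)*(2*D) = 2*D*(-14 + D))
K = 1 (K = -3 + (5 - 3)² = -3 + 2² = -3 + 4 = 1)
W(y) = 2*y*(y + 2*y*(-14 + y)) (W(y) = (y + 2*y*(-14 + y))*(y + y) = (y + 2*y*(-14 + y))*(2*y) = 2*y*(y + 2*y*(-14 + y)))
W(K) - 14650 = 1²*(-54 + 4*1) - 14650 = 1*(-54 + 4) - 14650 = 1*(-50) - 14650 = -50 - 14650 = -14700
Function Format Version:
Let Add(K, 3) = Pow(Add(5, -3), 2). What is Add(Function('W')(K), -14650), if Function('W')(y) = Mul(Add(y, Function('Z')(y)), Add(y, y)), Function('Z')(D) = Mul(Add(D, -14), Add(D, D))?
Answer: -14700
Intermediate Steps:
Function('Z')(D) = Mul(2, D, Add(-14, D)) (Function('Z')(D) = Mul(Add(-14, D), Mul(2, D)) = Mul(2, D, Add(-14, D)))
K = 1 (K = Add(-3, Pow(Add(5, -3), 2)) = Add(-3, Pow(2, 2)) = Add(-3, 4) = 1)
Function('W')(y) = Mul(2, y, Add(y, Mul(2, y, Add(-14, y)))) (Function('W')(y) = Mul(Add(y, Mul(2, y, Add(-14, y))), Add(y, y)) = Mul(Add(y, Mul(2, y, Add(-14, y))), Mul(2, y)) = Mul(2, y, Add(y, Mul(2, y, Add(-14, y)))))
Add(Function('W')(K), -14650) = Add(Mul(Pow(1, 2), Add(-54, Mul(4, 1))), -14650) = Add(Mul(1, Add(-54, 4)), -14650) = Add(Mul(1, -50), -14650) = Add(-50, -14650) = -14700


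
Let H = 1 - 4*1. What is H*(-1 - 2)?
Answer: 9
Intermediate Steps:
H = -3 (H = 1 - 4 = -3)
H*(-1 - 2) = -3*(-1 - 2) = -3*(-3) = 9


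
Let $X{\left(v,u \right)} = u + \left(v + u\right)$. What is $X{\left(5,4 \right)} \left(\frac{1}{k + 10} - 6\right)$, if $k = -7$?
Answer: $- \frac{221}{3} \approx -73.667$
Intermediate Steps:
$X{\left(v,u \right)} = v + 2 u$ ($X{\left(v,u \right)} = u + \left(u + v\right) = v + 2 u$)
$X{\left(5,4 \right)} \left(\frac{1}{k + 10} - 6\right) = \left(5 + 2 \cdot 4\right) \left(\frac{1}{-7 + 10} - 6\right) = \left(5 + 8\right) \left(\frac{1}{3} - 6\right) = 13 \left(\frac{1}{3} - 6\right) = 13 \left(- \frac{17}{3}\right) = - \frac{221}{3}$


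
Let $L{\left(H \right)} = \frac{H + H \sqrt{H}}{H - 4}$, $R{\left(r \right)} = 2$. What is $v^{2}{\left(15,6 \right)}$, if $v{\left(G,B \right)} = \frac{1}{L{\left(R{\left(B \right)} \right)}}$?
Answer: $3 - 2 \sqrt{2} \approx 0.17157$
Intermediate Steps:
$L{\left(H \right)} = \frac{H + H^{\frac{3}{2}}}{-4 + H}$
$v{\left(G,B \right)} = \frac{1}{-1 - \sqrt{2}}$ ($v{\left(G,B \right)} = \frac{1}{\frac{1}{-4 + 2} \left(2 + 2^{\frac{3}{2}}\right)} = \frac{1}{\frac{1}{-2} \left(2 + 2 \sqrt{2}\right)} = \frac{1}{\left(- \frac{1}{2}\right) \left(2 + 2 \sqrt{2}\right)} = \frac{1}{-1 - \sqrt{2}}$)
$v^{2}{\left(15,6 \right)} = \left(1 - \sqrt{2}\right)^{2}$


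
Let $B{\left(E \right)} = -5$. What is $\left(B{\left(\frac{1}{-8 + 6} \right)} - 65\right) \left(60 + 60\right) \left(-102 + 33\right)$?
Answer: $579600$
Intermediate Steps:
$\left(B{\left(\frac{1}{-8 + 6} \right)} - 65\right) \left(60 + 60\right) \left(-102 + 33\right) = \left(-5 - 65\right) \left(60 + 60\right) \left(-102 + 33\right) = \left(-70\right) 120 \left(-69\right) = \left(-8400\right) \left(-69\right) = 579600$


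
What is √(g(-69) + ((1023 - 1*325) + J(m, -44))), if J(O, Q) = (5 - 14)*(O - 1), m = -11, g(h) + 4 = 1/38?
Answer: √1158126/38 ≈ 28.320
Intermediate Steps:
g(h) = -151/38 (g(h) = -4 + 1/38 = -151/38)
J(O, Q) = 9 - 9*O (J(O, Q) = -9*(-1 + O) = 9 - 9*O)
√(g(-69) + ((1023 - 1*325) + J(m, -44))) = √(-151/38 + ((1023 - 1*325) + (9 - 9*(-11)))) = √(-151/38 + ((1023 - 325) + (9 + 99))) = √(-151/38 + (698 + 108)) = √(-151/38 + 806) = √(30477/38) = √1158126/38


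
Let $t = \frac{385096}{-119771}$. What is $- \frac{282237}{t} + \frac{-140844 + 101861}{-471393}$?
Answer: $\frac{15934893348051079}{181531558728} \approx 87780.0$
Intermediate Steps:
$t = - \frac{385096}{119771}$ ($t = 385096 \left(- \frac{1}{119771}\right) = - \frac{385096}{119771} \approx -3.2153$)
$- \frac{282237}{t} + \frac{-140844 + 101861}{-471393} = - \frac{282237}{- \frac{385096}{119771}} + \frac{-140844 + 101861}{-471393} = \left(-282237\right) \left(- \frac{119771}{385096}\right) - - \frac{38983}{471393} = \frac{33803807727}{385096} + \frac{38983}{471393} = \frac{15934893348051079}{181531558728}$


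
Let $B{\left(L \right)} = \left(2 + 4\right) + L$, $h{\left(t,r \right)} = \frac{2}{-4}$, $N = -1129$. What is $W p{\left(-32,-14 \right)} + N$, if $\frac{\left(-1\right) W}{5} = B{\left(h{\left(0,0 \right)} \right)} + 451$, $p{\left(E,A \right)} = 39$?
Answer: $- \frac{180293}{2} \approx -90147.0$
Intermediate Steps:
$h{\left(t,r \right)} = - \frac{1}{2}$ ($h{\left(t,r \right)} = 2 \left(- \frac{1}{4}\right) = - \frac{1}{2}$)
$B{\left(L \right)} = 6 + L$
$W = - \frac{4565}{2}$ ($W = - 5 \left(\left(6 - \frac{1}{2}\right) + 451\right) = - 5 \left(\frac{11}{2} + 451\right) = \left(-5\right) \frac{913}{2} = - \frac{4565}{2} \approx -2282.5$)
$W p{\left(-32,-14 \right)} + N = \left(- \frac{4565}{2}\right) 39 - 1129 = - \frac{178035}{2} - 1129 = - \frac{180293}{2}$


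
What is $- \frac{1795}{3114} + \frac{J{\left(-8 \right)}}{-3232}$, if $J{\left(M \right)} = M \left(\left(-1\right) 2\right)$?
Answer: $- \frac{91426}{157257} \approx -0.58138$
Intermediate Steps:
$J{\left(M \right)} = - 2 M$ ($J{\left(M \right)} = M \left(-2\right) = - 2 M$)
$- \frac{1795}{3114} + \frac{J{\left(-8 \right)}}{-3232} = - \frac{1795}{3114} + \frac{\left(-2\right) \left(-8\right)}{-3232} = \left(-1795\right) \frac{1}{3114} + 16 \left(- \frac{1}{3232}\right) = - \frac{1795}{3114} - \frac{1}{202} = - \frac{91426}{157257}$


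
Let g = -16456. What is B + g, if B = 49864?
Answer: 33408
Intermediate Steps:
B + g = 49864 - 16456 = 33408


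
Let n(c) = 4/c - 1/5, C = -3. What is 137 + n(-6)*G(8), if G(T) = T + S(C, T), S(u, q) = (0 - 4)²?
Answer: 581/5 ≈ 116.20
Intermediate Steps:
n(c) = -⅕ + 4/c (n(c) = 4/c - 1*⅕ = 4/c - ⅕ = -⅕ + 4/c)
S(u, q) = 16 (S(u, q) = (-4)² = 16)
G(T) = 16 + T (G(T) = T + 16 = 16 + T)
137 + n(-6)*G(8) = 137 + ((⅕)*(20 - 1*(-6))/(-6))*(16 + 8) = 137 + ((⅕)*(-⅙)*(20 + 6))*24 = 137 + ((⅕)*(-⅙)*26)*24 = 137 - 13/15*24 = 137 - 104/5 = 581/5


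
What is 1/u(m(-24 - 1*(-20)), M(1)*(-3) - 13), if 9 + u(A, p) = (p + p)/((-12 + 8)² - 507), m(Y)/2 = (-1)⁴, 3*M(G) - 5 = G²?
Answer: -491/4381 ≈ -0.11207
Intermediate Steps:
M(G) = 5/3 + G²/3
m(Y) = 2 (m(Y) = 2*(-1)⁴ = 2*1 = 2)
u(A, p) = -9 - 2*p/491 (u(A, p) = -9 + (p + p)/((-12 + 8)² - 507) = -9 + (2*p)/((-4)² - 507) = -9 + (2*p)/(16 - 507) = -9 + (2*p)/(-491) = -9 + (2*p)*(-1/491) = -9 - 2*p/491)
1/u(m(-24 - 1*(-20)), M(1)*(-3) - 13) = 1/(-9 - 2*((5/3 + (⅓)*1²)*(-3) - 13)/491) = 1/(-9 - 2*((5/3 + (⅓)*1)*(-3) - 13)/491) = 1/(-9 - 2*((5/3 + ⅓)*(-3) - 13)/491) = 1/(-9 - 2*(2*(-3) - 13)/491) = 1/(-9 - 2*(-6 - 13)/491) = 1/(-9 - 2/491*(-19)) = 1/(-9 + 38/491) = 1/(-4381/491) = -491/4381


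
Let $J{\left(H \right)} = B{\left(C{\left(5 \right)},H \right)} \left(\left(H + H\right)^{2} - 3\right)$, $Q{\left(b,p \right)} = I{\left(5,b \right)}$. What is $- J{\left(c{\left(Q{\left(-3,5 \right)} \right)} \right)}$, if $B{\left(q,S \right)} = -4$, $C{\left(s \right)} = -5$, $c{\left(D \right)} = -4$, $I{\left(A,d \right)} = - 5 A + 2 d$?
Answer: $244$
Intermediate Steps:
$Q{\left(b,p \right)} = -25 + 2 b$ ($Q{\left(b,p \right)} = \left(-5\right) 5 + 2 b = -25 + 2 b$)
$J{\left(H \right)} = 12 - 16 H^{2}$ ($J{\left(H \right)} = - 4 \left(\left(H + H\right)^{2} - 3\right) = - 4 \left(\left(2 H\right)^{2} - 3\right) = - 4 \left(4 H^{2} - 3\right) = - 4 \left(-3 + 4 H^{2}\right) = 12 - 16 H^{2}$)
$- J{\left(c{\left(Q{\left(-3,5 \right)} \right)} \right)} = - (12 - 16 \left(-4\right)^{2}) = - (12 - 256) = \left(-1\right) \left(-244\right) = 244$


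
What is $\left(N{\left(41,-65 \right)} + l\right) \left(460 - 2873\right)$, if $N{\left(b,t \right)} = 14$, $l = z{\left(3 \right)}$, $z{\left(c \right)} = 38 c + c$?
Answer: $-316103$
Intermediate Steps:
$z{\left(c \right)} = 39 c$
$l = 117$ ($l = 39 \cdot 3 = 117$)
$\left(N{\left(41,-65 \right)} + l\right) \left(460 - 2873\right) = \left(14 + 117\right) \left(460 - 2873\right) = 131 \left(460 - 2873\right) = 131 \left(-2413\right) = -316103$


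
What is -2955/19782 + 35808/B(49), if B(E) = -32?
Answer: -7379671/6594 ≈ -1119.1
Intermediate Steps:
-2955/19782 + 35808/B(49) = -2955/19782 + 35808/(-32) = -2955*1/19782 + 35808*(-1/32) = -985/6594 - 1119 = -7379671/6594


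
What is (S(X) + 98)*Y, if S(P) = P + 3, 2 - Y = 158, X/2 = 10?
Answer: -18876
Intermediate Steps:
X = 20 (X = 2*10 = 20)
Y = -156 (Y = 2 - 1*158 = 2 - 158 = -156)
S(P) = 3 + P
(S(X) + 98)*Y = ((3 + 20) + 98)*(-156) = (23 + 98)*(-156) = 121*(-156) = -18876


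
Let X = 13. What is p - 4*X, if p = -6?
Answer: -58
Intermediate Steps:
p - 4*X = -6 - 4*13 = -6 - 52 = -58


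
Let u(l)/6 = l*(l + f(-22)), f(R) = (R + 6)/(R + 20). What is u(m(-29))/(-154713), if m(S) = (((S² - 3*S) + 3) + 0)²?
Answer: -1502563130418/51571 ≈ -2.9136e+7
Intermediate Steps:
f(R) = (6 + R)/(20 + R)
m(S) = (3 + S² - 3*S)² (m(S) = ((3 + S² - 3*S) + 0)² = (3 + S² - 3*S)²)
u(l) = 6*l*(8 + l) (u(l) = 6*(l*(l + (6 - 22)/(20 - 22))) = 6*(l*(l - 16/(-2))) = 6*(l*(l - ½*(-16))) = 6*(l*(l + 8)) = 6*(l*(8 + l)) = 6*l*(8 + l))
u(m(-29))/(-154713) = (6*(3 + (-29)² - 3*(-29))²*(8 + (3 + (-29)² - 3*(-29))²))/(-154713) = (6*(3 + 841 + 87)²*(8 + (3 + 841 + 87)²))*(-1/154713) = (6*931²*(8 + 931²))*(-1/154713) = (6*866761*(8 + 866761))*(-1/154713) = (6*866761*866769)*(-1/154713) = 4507689391254*(-1/154713) = -1502563130418/51571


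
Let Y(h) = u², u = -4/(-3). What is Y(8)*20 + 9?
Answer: 401/9 ≈ 44.556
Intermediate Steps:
u = 4/3 (u = -4*(-⅓) = 4/3 ≈ 1.3333)
Y(h) = 16/9 (Y(h) = (4/3)² = 16/9)
Y(8)*20 + 9 = (16/9)*20 + 9 = 320/9 + 9 = 401/9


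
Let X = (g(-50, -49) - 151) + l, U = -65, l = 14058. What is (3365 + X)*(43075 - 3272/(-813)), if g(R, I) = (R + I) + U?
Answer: 599177709676/813 ≈ 7.3700e+8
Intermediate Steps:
g(R, I) = -65 + I + R (g(R, I) = (R + I) - 65 = (I + R) - 65 = -65 + I + R)
X = 13743 (X = ((-65 - 49 - 50) - 151) + 14058 = (-164 - 151) + 14058 = -315 + 14058 = 13743)
(3365 + X)*(43075 - 3272/(-813)) = (3365 + 13743)*(43075 - 3272/(-813)) = 17108*(43075 - 3272*(-1/813)) = 17108*(43075 + 3272/813) = 17108*(35023247/813) = 599177709676/813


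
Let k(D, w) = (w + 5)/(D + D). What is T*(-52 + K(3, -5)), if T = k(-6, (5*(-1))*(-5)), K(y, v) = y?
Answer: 245/2 ≈ 122.50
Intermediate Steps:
k(D, w) = (5 + w)/(2*D) (k(D, w) = (5 + w)/((2*D)) = (5 + w)*(1/(2*D)) = (5 + w)/(2*D))
T = -5/2 (T = (½)*(5 + (5*(-1))*(-5))/(-6) = (½)*(-⅙)*(5 - 5*(-5)) = (½)*(-⅙)*(5 + 25) = (½)*(-⅙)*30 = -5/2 ≈ -2.5000)
T*(-52 + K(3, -5)) = -5*(-52 + 3)/2 = -5/2*(-49) = 245/2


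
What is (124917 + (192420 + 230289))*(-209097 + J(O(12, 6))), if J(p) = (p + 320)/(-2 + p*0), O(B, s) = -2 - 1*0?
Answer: -114594026256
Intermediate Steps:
O(B, s) = -2 (O(B, s) = -2 + 0 = -2)
J(p) = -160 - p/2 (J(p) = (320 + p)/(-2 + 0) = (320 + p)/(-2) = (320 + p)*(-1/2) = -160 - p/2)
(124917 + (192420 + 230289))*(-209097 + J(O(12, 6))) = (124917 + (192420 + 230289))*(-209097 + (-160 - 1/2*(-2))) = (124917 + 422709)*(-209097 + (-160 + 1)) = 547626*(-209097 - 159) = 547626*(-209256) = -114594026256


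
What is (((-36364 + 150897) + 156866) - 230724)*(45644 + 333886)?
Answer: 15437382750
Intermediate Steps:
(((-36364 + 150897) + 156866) - 230724)*(45644 + 333886) = ((114533 + 156866) - 230724)*379530 = (271399 - 230724)*379530 = 40675*379530 = 15437382750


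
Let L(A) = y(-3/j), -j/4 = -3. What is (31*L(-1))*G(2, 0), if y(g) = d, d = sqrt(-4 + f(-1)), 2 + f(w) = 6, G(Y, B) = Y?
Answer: 0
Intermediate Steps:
j = 12 (j = -4*(-3) = 12)
f(w) = 4 (f(w) = -2 + 6 = 4)
d = 0 (d = sqrt(-4 + 4) = sqrt(0) = 0)
y(g) = 0
L(A) = 0
(31*L(-1))*G(2, 0) = (31*0)*2 = 0*2 = 0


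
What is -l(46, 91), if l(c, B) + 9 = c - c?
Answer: 9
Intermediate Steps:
l(c, B) = -9 (l(c, B) = -9 + (c - c) = -9 + 0 = -9)
-l(46, 91) = -1*(-9) = 9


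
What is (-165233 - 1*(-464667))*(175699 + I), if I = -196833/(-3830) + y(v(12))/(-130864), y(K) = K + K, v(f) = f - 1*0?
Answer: 824264131035013864/15662785 ≈ 5.2626e+10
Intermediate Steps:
v(f) = f (v(f) = f + 0 = f)
y(K) = 2*K
I = 804945681/15662785 (I = -196833/(-3830) + (2*12)/(-130864) = -196833*(-1/3830) + 24*(-1/130864) = 196833/3830 - 3/16358 = 804945681/15662785 ≈ 51.392)
(-165233 - 1*(-464667))*(175699 + I) = (-165233 - 1*(-464667))*(175699 + 804945681/15662785) = (-165233 + 464667)*(2752740607396/15662785) = 299434*(2752740607396/15662785) = 824264131035013864/15662785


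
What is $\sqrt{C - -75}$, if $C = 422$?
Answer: $\sqrt{497} \approx 22.293$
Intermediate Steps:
$\sqrt{C - -75} = \sqrt{422 - -75} = \sqrt{422 + 75} = \sqrt{497}$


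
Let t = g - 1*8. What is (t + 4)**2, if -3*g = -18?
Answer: 4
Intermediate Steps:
g = 6 (g = -1/3*(-18) = 6)
t = -2 (t = 6 - 1*8 = 6 - 8 = -2)
(t + 4)**2 = (-2 + 4)**2 = 2**2 = 4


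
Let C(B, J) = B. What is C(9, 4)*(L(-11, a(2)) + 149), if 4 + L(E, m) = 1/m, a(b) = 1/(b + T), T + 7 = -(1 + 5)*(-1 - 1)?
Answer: 1368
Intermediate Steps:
T = 5 (T = -7 - (1 + 5)*(-1 - 1) = -7 - 6*(-2) = -7 - 1*(-12) = -7 + 12 = 5)
a(b) = 1/(5 + b) (a(b) = 1/(b + 5) = 1/(5 + b))
L(E, m) = -4 + 1/m
C(9, 4)*(L(-11, a(2)) + 149) = 9*((-4 + 1/(1/(5 + 2))) + 149) = 9*((-4 + 1/(1/7)) + 149) = 9*((-4 + 7) + 149) = 9*(3 + 149) = 9*152 = 1368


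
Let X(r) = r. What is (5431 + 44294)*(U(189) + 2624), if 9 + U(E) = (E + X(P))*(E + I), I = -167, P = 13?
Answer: 351008775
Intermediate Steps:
U(E) = -9 + (-167 + E)*(13 + E) (U(E) = -9 + (E + 13)*(E - 167) = -9 + (13 + E)*(-167 + E) = -9 + (-167 + E)*(13 + E))
(5431 + 44294)*(U(189) + 2624) = (5431 + 44294)*((-2180 + 189² - 154*189) + 2624) = 49725*((-2180 + 35721 - 29106) + 2624) = 49725*(4435 + 2624) = 49725*7059 = 351008775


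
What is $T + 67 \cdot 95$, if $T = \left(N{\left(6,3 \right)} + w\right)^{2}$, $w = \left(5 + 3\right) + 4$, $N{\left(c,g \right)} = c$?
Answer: $6689$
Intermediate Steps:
$w = 12$ ($w = 8 + 4 = 12$)
$T = 324$ ($T = \left(6 + 12\right)^{2} = 18^{2} = 324$)
$T + 67 \cdot 95 = 324 + 67 \cdot 95 = 324 + 6365 = 6689$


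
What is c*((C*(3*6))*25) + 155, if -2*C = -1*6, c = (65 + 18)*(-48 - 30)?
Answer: -8739745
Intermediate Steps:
c = -6474 (c = 83*(-78) = -6474)
C = 3 (C = -(-1)*6/2 = -½*(-6) = 3)
c*((C*(3*6))*25) + 155 = -6474*3*(3*6)*25 + 155 = -6474*3*18*25 + 155 = -349596*25 + 155 = -6474*1350 + 155 = -8739900 + 155 = -8739745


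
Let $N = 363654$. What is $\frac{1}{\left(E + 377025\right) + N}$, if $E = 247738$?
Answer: $\frac{1}{988417} \approx 1.0117 \cdot 10^{-6}$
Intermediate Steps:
$\frac{1}{\left(E + 377025\right) + N} = \frac{1}{\left(247738 + 377025\right) + 363654} = \frac{1}{624763 + 363654} = \frac{1}{988417}$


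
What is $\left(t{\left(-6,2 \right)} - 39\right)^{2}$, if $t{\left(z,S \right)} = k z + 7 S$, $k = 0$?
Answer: $625$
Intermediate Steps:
$t{\left(z,S \right)} = 7 S$ ($t{\left(z,S \right)} = 0 z + 7 S = 0 + 7 S = 7 S$)
$\left(t{\left(-6,2 \right)} - 39\right)^{2} = \left(7 \cdot 2 - 39\right)^{2} = \left(14 - 39\right)^{2} = \left(-25\right)^{2} = 625$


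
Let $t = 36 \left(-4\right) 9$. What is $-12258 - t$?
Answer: $-10962$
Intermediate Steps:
$t = -1296$ ($t = \left(-144\right) 9 = -1296$)
$-12258 - t = -12258 - -1296 = -12258 + 1296 = -10962$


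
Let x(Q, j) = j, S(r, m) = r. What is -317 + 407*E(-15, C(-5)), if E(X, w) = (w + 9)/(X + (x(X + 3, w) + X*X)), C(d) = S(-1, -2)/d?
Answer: -314445/1051 ≈ -299.19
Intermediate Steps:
C(d) = -1/d
E(X, w) = (9 + w)/(X + w + X²) (E(X, w) = (w + 9)/(X + (w + X*X)) = (9 + w)/(X + (w + X²)) = (9 + w)/(X + w + X²))
-317 + 407*E(-15, C(-5)) = -317 + 407*((9 - 1/(-5))/(-15 - 1/(-5) + (-15)²)) = -317 + 407*((9 - 1*(-⅕))/(-15 - 1*(-⅕) + 225)) = -317 + 407*((9 + ⅕)/(-15 + ⅕ + 225)) = -317 + 407*((46/5)/(1051/5)) = -317 + 407*((5/1051)*(46/5)) = -317 + 407*(46/1051) = -317 + 18722/1051 = -314445/1051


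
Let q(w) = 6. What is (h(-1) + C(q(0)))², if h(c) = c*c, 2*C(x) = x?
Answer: 16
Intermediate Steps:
C(x) = x/2
h(c) = c²
(h(-1) + C(q(0)))² = ((-1)² + (½)*6)² = (1 + 3)² = 4² = 16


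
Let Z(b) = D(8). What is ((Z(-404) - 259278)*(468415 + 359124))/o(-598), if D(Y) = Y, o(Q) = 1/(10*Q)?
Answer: 1283045098449400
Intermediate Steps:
o(Q) = 1/(10*Q)
Z(b) = 8
((Z(-404) - 259278)*(468415 + 359124))/o(-598) = ((8 - 259278)*(468415 + 359124))/(((⅒)/(-598))) = (-259270*827539)/(((⅒)*(-1/598))) = -214556036530/(-1/5980) = -214556036530*(-5980) = 1283045098449400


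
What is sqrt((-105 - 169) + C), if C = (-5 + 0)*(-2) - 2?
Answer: I*sqrt(266) ≈ 16.31*I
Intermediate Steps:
C = 8 (C = -5*(-2) - 2 = 10 - 2 = 8)
sqrt((-105 - 169) + C) = sqrt((-105 - 169) + 8) = sqrt(-274 + 8) = sqrt(-266) = I*sqrt(266)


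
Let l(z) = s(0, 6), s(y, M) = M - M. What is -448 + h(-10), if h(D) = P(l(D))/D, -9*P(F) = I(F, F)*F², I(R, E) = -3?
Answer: -448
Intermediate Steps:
s(y, M) = 0
l(z) = 0
P(F) = F²/3 (P(F) = -(-1)*F²/3 = F²/3)
h(D) = 0 (h(D) = ((⅓)*0²)/D = ((⅓)*0)/D = 0/D = 0)
-448 + h(-10) = -448 + 0 = -448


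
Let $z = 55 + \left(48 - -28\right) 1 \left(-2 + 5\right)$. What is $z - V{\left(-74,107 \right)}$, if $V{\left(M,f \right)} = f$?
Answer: $176$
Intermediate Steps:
$z = 283$ ($z = 55 + \left(48 + 28\right) 1 \cdot 3 = 55 + 76 \cdot 3 = 55 + 228 = 283$)
$z - V{\left(-74,107 \right)} = 283 - 107 = 176$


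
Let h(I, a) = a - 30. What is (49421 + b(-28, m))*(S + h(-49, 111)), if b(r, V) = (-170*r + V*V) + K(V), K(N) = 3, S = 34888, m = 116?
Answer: 2365303160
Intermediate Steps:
h(I, a) = -30 + a
b(r, V) = 3 + V² - 170*r (b(r, V) = (-170*r + V*V) + 3 = (-170*r + V²) + 3 = (V² - 170*r) + 3 = 3 + V² - 170*r)
(49421 + b(-28, m))*(S + h(-49, 111)) = (49421 + (3 + 116² - 170*(-28)))*(34888 + (-30 + 111)) = (49421 + (3 + 13456 + 4760))*(34888 + 81) = (49421 + 18219)*34969 = 67640*34969 = 2365303160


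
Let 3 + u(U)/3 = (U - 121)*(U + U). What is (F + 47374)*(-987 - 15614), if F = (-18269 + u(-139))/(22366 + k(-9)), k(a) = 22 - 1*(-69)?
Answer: -17664733644480/22457 ≈ -7.8660e+8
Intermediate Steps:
u(U) = -9 + 6*U*(-121 + U) (u(U) = -9 + 3*((U - 121)*(U + U)) = -9 + 3*((-121 + U)*(2*U)) = -9 + 3*(2*U*(-121 + U)) = -9 + 6*U*(-121 + U))
k(a) = 91 (k(a) = 22 + 69 = 91)
F = 198562/22457 (F = (-18269 + (-9 - 726*(-139) + 6*(-139)²))/(22366 + 91) = (-18269 + (-9 + 100914 + 6*19321))/22457 = (-18269 + (-9 + 100914 + 115926))*(1/22457) = (-18269 + 216831)*(1/22457) = 198562*(1/22457) = 198562/22457 ≈ 8.8419)
(F + 47374)*(-987 - 15614) = (198562/22457 + 47374)*(-987 - 15614) = (1064076480/22457)*(-16601) = -17664733644480/22457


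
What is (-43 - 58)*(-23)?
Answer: 2323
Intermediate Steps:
(-43 - 58)*(-23) = -101*(-23) = 2323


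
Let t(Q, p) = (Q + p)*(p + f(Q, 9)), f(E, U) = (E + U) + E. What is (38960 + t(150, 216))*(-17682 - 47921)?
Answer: -15161509330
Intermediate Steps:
f(E, U) = U + 2*E
t(Q, p) = (Q + p)*(9 + p + 2*Q) (t(Q, p) = (Q + p)*(p + (9 + 2*Q)) = (Q + p)*(9 + p + 2*Q))
(38960 + t(150, 216))*(-17682 - 47921) = (38960 + (216² + 150*216 + 150*(9 + 2*150) + 216*(9 + 2*150)))*(-17682 - 47921) = (38960 + (46656 + 32400 + 150*(9 + 300) + 216*(9 + 300)))*(-65603) = (38960 + (46656 + 32400 + 150*309 + 216*309))*(-65603) = (38960 + (46656 + 32400 + 46350 + 66744))*(-65603) = (38960 + 192150)*(-65603) = 231110*(-65603) = -15161509330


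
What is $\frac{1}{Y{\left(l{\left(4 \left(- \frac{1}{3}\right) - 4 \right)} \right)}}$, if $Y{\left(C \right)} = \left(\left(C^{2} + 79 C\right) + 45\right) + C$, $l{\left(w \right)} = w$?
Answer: $- \frac{9}{3179} \approx -0.0028311$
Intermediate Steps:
$Y{\left(C \right)} = 45 + C^{2} + 80 C$ ($Y{\left(C \right)} = \left(45 + C^{2} + 79 C\right) + C = 45 + C^{2} + 80 C$)
$\frac{1}{Y{\left(l{\left(4 \left(- \frac{1}{3}\right) - 4 \right)} \right)}} = \frac{1}{45 + \left(4 \left(- \frac{1}{3}\right) - 4\right)^{2} + 80 \left(4 \left(- \frac{1}{3}\right) - 4\right)} = \frac{1}{45 + \left(- \frac{4}{3} - 4\right)^{2} + 80 \left(- \frac{4}{3} - 4\right)} = \frac{1}{45 + \left(- \frac{16}{3}\right)^{2} + 80 \left(- \frac{16}{3}\right)} = \frac{1}{45 + \frac{256}{9} - \frac{1280}{3}} = \frac{1}{- \frac{3179}{9}} = - \frac{9}{3179}$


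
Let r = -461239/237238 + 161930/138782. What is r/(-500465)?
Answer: 12797860779/8238745943656970 ≈ 1.5534e-6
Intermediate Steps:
r = -12797860779/16462182058 (r = -461239*1/237238 + 161930*(1/138782) = -461239/237238 + 80965/69391 = -12797860779/16462182058 ≈ -0.77741)
r/(-500465) = -12797860779/16462182058/(-500465) = -12797860779/16462182058*(-1/500465) = 12797860779/8238745943656970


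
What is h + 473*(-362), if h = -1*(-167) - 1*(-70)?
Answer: -170989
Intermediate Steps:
h = 237 (h = 167 + 70 = 237)
h + 473*(-362) = 237 + 473*(-362) = 237 - 171226 = -170989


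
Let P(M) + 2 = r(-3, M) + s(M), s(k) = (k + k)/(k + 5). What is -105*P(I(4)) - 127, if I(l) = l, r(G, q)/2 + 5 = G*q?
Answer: 10679/3 ≈ 3559.7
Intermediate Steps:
s(k) = 2*k/(5 + k) (s(k) = (2*k)/(5 + k) = 2*k/(5 + k))
r(G, q) = -10 + 2*G*q (r(G, q) = -10 + 2*(G*q) = -10 + 2*G*q)
P(M) = -12 - 6*M + 2*M/(5 + M) (P(M) = -2 + ((-10 + 2*(-3)*M) + 2*M/(5 + M)) = -2 + ((-10 - 6*M) + 2*M/(5 + M)) = -2 + (-10 - 6*M + 2*M/(5 + M)) = -12 - 6*M + 2*M/(5 + M))
-105*P(I(4)) - 127 = -210*(-30 - 20*4 - 3*4²)/(5 + 4) - 127 = -210*(-30 - 80 - 3*16)/9 - 127 = -210*(-30 - 80 - 48)/9 - 127 = -210*(-158)/9 - 127 = -105*(-316/9) - 127 = 11060/3 - 127 = 10679/3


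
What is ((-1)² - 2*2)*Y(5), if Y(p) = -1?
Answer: 3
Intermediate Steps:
((-1)² - 2*2)*Y(5) = ((-1)² - 2*2)*(-1) = (1 - 4)*(-1) = -3*(-1) = 3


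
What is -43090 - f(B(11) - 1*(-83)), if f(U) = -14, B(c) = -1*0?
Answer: -43076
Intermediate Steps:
B(c) = 0
-43090 - f(B(11) - 1*(-83)) = -43090 - 1*(-14) = -43090 + 14 = -43076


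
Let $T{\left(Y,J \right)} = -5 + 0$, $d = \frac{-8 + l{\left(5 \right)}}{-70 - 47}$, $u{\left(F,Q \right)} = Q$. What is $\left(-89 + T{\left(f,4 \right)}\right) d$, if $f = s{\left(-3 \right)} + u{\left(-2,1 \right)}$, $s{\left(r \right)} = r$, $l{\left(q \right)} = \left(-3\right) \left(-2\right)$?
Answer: $- \frac{188}{117} \approx -1.6068$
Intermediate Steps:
$l{\left(q \right)} = 6$
$d = \frac{2}{117}$ ($d = \frac{-8 + 6}{-70 - 47} = - \frac{2}{-117} = \left(-2\right) \left(- \frac{1}{117}\right) = \frac{2}{117} \approx 0.017094$)
$f = -2$ ($f = -3 + 1 = -2$)
$T{\left(Y,J \right)} = -5$
$\left(-89 + T{\left(f,4 \right)}\right) d = \left(-89 - 5\right) \frac{2}{117} = \left(-94\right) \frac{2}{117} = - \frac{188}{117}$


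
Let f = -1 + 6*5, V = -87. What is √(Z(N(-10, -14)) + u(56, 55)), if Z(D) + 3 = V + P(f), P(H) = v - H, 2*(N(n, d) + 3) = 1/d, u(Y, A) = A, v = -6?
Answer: I*√70 ≈ 8.3666*I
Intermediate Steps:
N(n, d) = -3 + 1/(2*d) (N(n, d) = -3 + (1/d)/2 = -3 + 1/(2*d))
f = 29 (f = -1 + 30 = 29)
P(H) = -6 - H
Z(D) = -125 (Z(D) = -3 + (-87 + (-6 - 1*29)) = -3 + (-87 + (-6 - 29)) = -3 + (-87 - 35) = -3 - 122 = -125)
√(Z(N(-10, -14)) + u(56, 55)) = √(-125 + 55) = √(-70) = I*√70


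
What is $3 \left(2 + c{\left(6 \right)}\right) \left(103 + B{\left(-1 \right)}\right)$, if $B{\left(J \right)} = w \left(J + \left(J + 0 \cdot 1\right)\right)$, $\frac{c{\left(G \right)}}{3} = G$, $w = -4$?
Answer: $6660$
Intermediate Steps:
$c{\left(G \right)} = 3 G$
$B{\left(J \right)} = - 8 J$ ($B{\left(J \right)} = - 4 \left(J + \left(J + 0 \cdot 1\right)\right) = - 4 \left(J + \left(J + 0\right)\right) = - 4 \left(J + J\right) = - 4 \cdot 2 J = - 8 J$)
$3 \left(2 + c{\left(6 \right)}\right) \left(103 + B{\left(-1 \right)}\right) = 3 \left(2 + 3 \cdot 6\right) \left(103 - -8\right) = 3 \left(2 + 18\right) \left(103 + 8\right) = 3 \cdot 20 \cdot 111 = 60 \cdot 111 = 6660$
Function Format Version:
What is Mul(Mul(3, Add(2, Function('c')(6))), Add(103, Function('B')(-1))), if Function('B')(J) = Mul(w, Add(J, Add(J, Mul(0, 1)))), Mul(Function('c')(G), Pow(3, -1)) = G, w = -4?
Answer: 6660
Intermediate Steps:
Function('c')(G) = Mul(3, G)
Function('B')(J) = Mul(-8, J) (Function('B')(J) = Mul(-4, Add(J, Add(J, Mul(0, 1)))) = Mul(-4, Add(J, Add(J, 0))) = Mul(-4, Add(J, J)) = Mul(-4, Mul(2, J)) = Mul(-8, J))
Mul(Mul(3, Add(2, Function('c')(6))), Add(103, Function('B')(-1))) = Mul(Mul(3, Add(2, Mul(3, 6))), Add(103, Mul(-8, -1))) = Mul(Mul(3, Add(2, 18)), Add(103, 8)) = Mul(Mul(3, 20), 111) = Mul(60, 111) = 6660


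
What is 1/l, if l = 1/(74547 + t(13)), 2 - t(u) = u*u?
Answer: 74380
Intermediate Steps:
t(u) = 2 - u² (t(u) = 2 - u*u = 2 - u²)
l = 1/74380 (l = 1/(74547 + (2 - 1*13²)) = 1/(74547 + (2 - 1*169)) = 1/(74547 + (2 - 169)) = 1/(74547 - 167) = 1/74380 ≈ 1.3444e-5)
1/l = 1/(1/74380) = 74380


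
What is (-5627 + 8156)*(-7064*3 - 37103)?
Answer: -147428055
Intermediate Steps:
(-5627 + 8156)*(-7064*3 - 37103) = 2529*(-21192 - 37103) = 2529*(-58295) = -147428055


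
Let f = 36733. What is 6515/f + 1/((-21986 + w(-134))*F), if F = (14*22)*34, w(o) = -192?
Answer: 1513095787507/8531166371728 ≈ 0.17736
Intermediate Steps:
F = 10472 (F = 308*34 = 10472)
6515/f + 1/((-21986 + w(-134))*F) = 6515/36733 + 1/(-21986 - 192*10472) = 6515*(1/36733) + (1/10472)/(-22178) = 6515/36733 - 1/22178*1/10472 = 6515/36733 - 1/232248016 = 1513095787507/8531166371728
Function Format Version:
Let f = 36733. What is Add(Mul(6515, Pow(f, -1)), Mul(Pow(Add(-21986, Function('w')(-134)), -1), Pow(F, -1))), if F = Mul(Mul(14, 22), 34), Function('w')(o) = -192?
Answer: Rational(1513095787507, 8531166371728) ≈ 0.17736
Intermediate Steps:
F = 10472 (F = Mul(308, 34) = 10472)
Add(Mul(6515, Pow(f, -1)), Mul(Pow(Add(-21986, Function('w')(-134)), -1), Pow(F, -1))) = Add(Mul(6515, Pow(36733, -1)), Mul(Pow(Add(-21986, -192), -1), Pow(10472, -1))) = Add(Mul(6515, Rational(1, 36733)), Mul(Pow(-22178, -1), Rational(1, 10472))) = Add(Rational(6515, 36733), Mul(Rational(-1, 22178), Rational(1, 10472))) = Add(Rational(6515, 36733), Rational(-1, 232248016)) = Rational(1513095787507, 8531166371728)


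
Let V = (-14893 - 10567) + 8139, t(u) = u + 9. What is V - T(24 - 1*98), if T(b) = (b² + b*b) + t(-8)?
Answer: -28274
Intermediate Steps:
t(u) = 9 + u
V = -17321 (V = -25460 + 8139 = -17321)
T(b) = 1 + 2*b² (T(b) = (b² + b*b) + (9 - 8) = (b² + b²) + 1 = 2*b² + 1 = 1 + 2*b²)
V - T(24 - 1*98) = -17321 - (1 + 2*(24 - 1*98)²) = -17321 - (1 + 2*(24 - 98)²) = -17321 - (1 + 2*(-74)²) = -17321 - (1 + 2*5476) = -17321 - (1 + 10952) = -17321 - 1*10953 = -17321 - 10953 = -28274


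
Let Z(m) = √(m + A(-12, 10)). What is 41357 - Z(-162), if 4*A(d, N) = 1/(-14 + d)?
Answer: 41357 - I*√438074/52 ≈ 41357.0 - 12.728*I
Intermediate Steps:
A(d, N) = 1/(4*(-14 + d))
Z(m) = √(-1/104 + m) (Z(m) = √(m + 1/(4*(-14 - 12))) = √(m + (¼)/(-26)) = √(m + (¼)*(-1/26)) = √(m - 1/104) = √(-1/104 + m))
41357 - Z(-162) = 41357 - √(-26 + 2704*(-162))/52 = 41357 - √(-26 - 438048)/52 = 41357 - √(-438074)/52 = 41357 - I*√438074/52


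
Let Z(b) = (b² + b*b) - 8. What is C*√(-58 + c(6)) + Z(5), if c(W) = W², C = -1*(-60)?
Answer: 42 + 60*I*√22 ≈ 42.0 + 281.42*I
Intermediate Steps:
Z(b) = -8 + 2*b² (Z(b) = (b² + b²) - 8 = 2*b² - 8 = -8 + 2*b²)
C = 60
C*√(-58 + c(6)) + Z(5) = 60*√(-58 + 6²) + (-8 + 2*5²) = 60*√(-58 + 36) + (-8 + 2*25) = 60*√(-22) + (-8 + 50) = 60*(I*√22) + 42 = 60*I*√22 + 42 = 42 + 60*I*√22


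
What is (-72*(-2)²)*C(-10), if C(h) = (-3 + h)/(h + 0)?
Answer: -1872/5 ≈ -374.40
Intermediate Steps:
C(h) = (-3 + h)/h
(-72*(-2)²)*C(-10) = (-72*(-2)²)*((-3 - 10)/(-10)) = (-72*4)*(-⅒*(-13)) = -288*13/10 = -1872/5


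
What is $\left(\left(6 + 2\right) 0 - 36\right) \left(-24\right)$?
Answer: $864$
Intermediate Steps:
$\left(\left(6 + 2\right) 0 - 36\right) \left(-24\right) = \left(8 \cdot 0 - 36\right) \left(-24\right) = \left(0 - 36\right) \left(-24\right) = \left(-36\right) \left(-24\right) = 864$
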